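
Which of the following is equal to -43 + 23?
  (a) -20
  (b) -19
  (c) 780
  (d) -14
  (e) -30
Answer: a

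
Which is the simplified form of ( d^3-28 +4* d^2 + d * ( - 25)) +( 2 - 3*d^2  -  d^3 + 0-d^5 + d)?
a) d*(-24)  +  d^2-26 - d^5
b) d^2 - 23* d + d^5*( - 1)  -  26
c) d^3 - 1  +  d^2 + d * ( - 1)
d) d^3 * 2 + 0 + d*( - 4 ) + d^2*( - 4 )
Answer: a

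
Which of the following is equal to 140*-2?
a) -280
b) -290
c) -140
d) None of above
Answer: a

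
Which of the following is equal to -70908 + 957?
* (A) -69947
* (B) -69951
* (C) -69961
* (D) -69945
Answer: B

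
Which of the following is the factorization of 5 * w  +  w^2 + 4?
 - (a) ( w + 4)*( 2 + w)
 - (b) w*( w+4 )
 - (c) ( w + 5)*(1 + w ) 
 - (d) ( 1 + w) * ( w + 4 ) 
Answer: d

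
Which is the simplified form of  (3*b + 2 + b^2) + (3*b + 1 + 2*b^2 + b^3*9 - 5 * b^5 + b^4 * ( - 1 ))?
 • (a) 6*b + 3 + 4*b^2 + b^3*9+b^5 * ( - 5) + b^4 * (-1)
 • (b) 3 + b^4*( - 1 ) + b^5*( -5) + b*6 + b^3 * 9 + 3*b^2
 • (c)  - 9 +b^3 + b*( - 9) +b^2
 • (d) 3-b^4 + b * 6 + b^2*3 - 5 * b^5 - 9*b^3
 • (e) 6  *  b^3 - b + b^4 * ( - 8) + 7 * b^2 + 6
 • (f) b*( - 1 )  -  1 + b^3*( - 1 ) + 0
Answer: b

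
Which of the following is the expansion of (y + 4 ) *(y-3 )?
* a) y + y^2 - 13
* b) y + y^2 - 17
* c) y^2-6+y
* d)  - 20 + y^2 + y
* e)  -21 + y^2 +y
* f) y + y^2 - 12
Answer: f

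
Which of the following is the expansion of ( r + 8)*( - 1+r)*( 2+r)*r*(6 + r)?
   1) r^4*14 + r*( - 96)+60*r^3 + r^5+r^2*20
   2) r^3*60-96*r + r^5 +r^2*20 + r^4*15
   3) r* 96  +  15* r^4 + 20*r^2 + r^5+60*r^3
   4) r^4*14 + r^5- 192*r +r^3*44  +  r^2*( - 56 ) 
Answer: 2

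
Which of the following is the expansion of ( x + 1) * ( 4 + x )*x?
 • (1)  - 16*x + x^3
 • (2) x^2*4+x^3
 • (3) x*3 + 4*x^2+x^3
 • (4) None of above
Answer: 4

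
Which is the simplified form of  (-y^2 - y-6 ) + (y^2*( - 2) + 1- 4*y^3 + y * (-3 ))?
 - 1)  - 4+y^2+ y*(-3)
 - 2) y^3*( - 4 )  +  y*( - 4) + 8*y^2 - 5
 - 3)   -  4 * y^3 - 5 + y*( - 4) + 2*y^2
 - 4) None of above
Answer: 4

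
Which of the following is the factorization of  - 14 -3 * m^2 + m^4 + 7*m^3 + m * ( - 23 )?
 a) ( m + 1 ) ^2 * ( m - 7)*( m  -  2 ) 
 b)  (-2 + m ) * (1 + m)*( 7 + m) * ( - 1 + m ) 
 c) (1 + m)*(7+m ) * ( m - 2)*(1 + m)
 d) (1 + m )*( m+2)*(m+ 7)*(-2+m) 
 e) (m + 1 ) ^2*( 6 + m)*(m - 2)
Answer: c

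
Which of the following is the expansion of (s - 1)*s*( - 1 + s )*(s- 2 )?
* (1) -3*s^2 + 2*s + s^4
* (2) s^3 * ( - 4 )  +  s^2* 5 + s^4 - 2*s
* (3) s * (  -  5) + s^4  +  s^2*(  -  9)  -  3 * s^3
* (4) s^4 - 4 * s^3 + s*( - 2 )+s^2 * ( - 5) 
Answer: 2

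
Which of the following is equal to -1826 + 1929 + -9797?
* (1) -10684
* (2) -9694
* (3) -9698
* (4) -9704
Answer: 2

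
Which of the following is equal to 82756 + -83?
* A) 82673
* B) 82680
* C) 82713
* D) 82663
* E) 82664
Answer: A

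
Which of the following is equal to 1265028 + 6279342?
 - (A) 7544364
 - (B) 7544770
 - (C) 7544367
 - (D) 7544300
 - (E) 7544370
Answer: E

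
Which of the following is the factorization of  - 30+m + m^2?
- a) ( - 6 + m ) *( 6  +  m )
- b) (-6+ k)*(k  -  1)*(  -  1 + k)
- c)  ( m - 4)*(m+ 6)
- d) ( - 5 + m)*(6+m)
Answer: d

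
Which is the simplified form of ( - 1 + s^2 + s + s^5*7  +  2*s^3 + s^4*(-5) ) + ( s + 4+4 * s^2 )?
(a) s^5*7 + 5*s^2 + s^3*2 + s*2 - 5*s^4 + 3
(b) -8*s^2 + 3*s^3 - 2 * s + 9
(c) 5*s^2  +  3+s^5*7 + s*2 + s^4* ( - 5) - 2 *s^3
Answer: a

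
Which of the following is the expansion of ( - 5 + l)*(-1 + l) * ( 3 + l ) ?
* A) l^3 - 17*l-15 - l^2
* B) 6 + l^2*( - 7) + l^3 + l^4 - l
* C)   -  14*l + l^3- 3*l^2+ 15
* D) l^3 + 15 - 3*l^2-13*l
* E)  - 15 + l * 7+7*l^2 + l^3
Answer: D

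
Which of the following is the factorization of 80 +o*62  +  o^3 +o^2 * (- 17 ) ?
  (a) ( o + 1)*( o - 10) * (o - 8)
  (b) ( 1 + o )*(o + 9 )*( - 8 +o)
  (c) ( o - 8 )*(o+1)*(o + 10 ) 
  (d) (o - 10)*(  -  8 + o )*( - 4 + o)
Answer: a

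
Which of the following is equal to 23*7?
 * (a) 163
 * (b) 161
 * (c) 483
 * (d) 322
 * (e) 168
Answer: b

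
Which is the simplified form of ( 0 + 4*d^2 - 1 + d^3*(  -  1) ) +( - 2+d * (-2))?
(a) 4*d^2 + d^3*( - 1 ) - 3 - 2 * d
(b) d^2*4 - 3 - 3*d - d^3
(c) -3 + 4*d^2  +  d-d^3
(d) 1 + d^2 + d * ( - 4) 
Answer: a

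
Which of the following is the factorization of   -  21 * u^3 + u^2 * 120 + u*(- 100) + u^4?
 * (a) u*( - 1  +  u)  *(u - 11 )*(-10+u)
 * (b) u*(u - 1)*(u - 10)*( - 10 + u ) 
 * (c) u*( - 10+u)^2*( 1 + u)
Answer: b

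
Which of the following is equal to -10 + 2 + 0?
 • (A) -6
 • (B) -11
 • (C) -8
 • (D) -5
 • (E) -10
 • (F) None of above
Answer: C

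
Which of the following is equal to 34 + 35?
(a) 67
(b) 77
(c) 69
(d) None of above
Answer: c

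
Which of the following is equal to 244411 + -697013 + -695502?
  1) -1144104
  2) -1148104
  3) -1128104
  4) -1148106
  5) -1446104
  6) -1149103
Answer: 2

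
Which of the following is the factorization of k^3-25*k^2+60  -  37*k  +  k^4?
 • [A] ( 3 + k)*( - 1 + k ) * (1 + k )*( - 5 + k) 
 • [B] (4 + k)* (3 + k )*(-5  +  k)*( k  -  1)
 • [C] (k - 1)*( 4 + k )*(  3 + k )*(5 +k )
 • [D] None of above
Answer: B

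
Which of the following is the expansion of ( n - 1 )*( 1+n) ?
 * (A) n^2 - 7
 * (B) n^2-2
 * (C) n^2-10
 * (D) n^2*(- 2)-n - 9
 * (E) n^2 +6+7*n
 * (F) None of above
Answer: F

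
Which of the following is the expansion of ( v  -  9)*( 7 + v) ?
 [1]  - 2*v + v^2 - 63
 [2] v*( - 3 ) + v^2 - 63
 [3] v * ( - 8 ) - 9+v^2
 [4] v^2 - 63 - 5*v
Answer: 1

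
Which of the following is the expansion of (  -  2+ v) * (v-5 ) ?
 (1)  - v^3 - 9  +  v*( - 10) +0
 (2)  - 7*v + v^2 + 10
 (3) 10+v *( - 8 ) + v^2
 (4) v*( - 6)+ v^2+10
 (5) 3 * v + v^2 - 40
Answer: 2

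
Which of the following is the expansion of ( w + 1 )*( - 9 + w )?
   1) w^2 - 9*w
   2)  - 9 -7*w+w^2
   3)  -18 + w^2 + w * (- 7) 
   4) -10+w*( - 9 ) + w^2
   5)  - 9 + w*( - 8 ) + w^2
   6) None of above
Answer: 5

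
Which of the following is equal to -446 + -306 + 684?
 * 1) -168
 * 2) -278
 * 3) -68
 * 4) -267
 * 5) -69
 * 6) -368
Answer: 3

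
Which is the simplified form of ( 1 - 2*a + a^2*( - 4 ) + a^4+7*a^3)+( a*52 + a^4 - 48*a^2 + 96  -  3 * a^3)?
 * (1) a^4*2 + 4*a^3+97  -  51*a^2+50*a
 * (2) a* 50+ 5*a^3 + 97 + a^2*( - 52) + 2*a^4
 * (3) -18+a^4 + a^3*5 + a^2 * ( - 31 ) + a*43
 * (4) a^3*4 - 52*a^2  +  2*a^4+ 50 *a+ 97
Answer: 4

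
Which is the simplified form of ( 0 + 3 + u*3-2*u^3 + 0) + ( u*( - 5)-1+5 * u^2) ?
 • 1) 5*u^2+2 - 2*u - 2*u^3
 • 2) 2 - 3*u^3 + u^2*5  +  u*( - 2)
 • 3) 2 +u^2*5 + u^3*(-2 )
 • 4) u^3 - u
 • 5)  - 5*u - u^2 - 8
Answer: 1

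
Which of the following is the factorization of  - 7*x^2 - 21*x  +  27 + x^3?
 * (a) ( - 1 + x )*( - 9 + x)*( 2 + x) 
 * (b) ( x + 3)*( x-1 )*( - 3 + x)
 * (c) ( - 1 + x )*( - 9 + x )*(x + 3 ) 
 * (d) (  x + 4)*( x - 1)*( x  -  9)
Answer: c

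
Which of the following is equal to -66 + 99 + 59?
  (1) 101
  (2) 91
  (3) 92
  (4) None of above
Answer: 3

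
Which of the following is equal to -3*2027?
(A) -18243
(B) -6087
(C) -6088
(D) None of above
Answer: D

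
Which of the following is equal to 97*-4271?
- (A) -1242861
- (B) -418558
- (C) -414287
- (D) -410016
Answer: C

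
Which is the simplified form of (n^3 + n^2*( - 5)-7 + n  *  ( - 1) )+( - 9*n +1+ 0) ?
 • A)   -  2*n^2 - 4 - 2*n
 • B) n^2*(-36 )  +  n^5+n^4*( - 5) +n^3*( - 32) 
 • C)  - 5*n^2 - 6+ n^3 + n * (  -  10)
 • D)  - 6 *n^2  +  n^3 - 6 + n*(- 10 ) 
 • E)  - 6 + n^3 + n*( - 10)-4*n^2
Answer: C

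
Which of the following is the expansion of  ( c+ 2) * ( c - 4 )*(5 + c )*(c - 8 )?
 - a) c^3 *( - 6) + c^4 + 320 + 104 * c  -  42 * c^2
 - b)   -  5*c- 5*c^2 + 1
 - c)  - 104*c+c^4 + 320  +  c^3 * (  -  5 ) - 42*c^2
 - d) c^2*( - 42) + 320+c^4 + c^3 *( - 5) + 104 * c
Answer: d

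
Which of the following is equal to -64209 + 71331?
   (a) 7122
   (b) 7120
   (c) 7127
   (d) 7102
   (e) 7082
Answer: a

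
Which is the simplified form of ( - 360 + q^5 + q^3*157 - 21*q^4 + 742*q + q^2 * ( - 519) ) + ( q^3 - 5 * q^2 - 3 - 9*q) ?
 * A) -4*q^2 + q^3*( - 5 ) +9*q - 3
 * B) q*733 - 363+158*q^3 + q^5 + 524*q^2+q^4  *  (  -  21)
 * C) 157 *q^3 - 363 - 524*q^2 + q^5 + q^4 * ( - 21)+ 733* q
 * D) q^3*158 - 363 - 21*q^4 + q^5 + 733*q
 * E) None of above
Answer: E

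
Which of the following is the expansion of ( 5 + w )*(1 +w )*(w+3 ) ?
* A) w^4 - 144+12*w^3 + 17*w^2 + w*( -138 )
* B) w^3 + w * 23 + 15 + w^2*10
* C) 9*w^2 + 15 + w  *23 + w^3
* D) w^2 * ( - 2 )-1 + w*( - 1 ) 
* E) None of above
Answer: C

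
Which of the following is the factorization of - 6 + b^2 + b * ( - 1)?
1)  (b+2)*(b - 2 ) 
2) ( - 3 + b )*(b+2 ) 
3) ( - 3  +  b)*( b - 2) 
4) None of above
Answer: 2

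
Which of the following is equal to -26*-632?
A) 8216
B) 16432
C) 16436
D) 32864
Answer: B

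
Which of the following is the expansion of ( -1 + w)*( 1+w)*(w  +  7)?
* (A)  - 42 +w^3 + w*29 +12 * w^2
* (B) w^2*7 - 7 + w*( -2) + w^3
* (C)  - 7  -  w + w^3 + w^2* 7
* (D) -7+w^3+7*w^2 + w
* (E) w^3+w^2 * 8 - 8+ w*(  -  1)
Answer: C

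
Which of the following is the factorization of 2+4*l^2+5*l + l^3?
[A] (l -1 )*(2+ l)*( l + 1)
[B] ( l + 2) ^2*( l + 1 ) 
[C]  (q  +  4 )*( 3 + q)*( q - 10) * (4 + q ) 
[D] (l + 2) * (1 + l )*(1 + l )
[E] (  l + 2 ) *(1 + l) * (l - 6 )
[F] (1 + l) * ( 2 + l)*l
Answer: D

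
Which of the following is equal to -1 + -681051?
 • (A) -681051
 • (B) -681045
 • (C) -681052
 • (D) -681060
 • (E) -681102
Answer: C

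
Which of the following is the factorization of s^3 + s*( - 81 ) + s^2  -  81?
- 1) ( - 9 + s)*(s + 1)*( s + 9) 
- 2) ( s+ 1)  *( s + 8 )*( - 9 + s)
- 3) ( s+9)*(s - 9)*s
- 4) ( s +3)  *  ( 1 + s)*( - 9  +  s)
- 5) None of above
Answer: 1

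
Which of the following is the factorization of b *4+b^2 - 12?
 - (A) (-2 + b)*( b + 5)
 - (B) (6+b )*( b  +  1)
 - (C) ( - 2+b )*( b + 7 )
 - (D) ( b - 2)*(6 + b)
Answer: D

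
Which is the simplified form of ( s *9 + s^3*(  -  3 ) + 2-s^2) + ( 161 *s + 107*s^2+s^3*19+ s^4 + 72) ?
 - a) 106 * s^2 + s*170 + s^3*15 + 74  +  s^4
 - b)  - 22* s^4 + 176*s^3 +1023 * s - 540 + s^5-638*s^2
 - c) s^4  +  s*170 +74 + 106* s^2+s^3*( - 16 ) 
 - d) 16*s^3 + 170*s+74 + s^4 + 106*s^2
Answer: d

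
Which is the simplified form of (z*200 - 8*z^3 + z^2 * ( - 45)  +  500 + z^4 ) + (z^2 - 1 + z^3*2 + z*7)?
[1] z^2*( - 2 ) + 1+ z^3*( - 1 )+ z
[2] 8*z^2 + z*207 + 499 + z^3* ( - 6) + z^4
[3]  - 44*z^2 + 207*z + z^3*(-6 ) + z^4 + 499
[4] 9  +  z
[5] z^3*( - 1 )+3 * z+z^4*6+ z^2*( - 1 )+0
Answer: 3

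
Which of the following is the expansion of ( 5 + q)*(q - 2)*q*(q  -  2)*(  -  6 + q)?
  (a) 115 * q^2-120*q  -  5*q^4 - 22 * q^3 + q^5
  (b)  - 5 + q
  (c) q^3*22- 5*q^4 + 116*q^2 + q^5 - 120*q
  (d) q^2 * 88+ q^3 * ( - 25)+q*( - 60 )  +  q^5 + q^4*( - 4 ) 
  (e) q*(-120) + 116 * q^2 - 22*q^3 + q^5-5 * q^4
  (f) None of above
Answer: e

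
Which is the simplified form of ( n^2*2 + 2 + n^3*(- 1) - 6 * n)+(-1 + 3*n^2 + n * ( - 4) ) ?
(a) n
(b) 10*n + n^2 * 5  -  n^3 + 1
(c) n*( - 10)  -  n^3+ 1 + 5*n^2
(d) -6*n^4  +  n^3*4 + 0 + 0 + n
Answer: c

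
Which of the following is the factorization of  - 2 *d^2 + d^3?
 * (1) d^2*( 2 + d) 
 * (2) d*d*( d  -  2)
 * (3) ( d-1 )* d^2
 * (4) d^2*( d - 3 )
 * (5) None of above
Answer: 2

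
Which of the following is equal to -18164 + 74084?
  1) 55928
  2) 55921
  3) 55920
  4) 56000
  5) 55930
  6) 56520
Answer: 3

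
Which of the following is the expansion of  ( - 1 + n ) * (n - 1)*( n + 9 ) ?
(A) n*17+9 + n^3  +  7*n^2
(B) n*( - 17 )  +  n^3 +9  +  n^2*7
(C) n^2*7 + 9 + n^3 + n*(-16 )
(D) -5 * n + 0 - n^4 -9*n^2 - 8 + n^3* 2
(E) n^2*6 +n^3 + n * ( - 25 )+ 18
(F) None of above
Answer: B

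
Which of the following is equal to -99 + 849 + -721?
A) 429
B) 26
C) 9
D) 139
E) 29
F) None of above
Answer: E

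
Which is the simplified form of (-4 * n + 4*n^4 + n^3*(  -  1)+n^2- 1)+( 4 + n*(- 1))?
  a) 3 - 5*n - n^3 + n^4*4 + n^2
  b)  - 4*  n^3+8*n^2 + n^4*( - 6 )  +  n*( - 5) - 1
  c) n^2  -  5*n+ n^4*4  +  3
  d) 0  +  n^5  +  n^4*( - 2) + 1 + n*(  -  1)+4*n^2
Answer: a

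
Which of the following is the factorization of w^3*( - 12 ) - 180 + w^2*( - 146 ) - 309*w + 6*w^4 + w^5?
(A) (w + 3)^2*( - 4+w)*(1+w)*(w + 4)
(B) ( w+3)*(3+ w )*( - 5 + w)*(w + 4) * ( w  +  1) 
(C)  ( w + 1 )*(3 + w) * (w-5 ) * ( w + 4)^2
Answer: B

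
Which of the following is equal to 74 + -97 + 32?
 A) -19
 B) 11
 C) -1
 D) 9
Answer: D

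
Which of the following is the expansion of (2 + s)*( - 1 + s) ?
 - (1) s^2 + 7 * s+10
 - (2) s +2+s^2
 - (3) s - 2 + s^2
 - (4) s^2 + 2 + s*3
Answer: 3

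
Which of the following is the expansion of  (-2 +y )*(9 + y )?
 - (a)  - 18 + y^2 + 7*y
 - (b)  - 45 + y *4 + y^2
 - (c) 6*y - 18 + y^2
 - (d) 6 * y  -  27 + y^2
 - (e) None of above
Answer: a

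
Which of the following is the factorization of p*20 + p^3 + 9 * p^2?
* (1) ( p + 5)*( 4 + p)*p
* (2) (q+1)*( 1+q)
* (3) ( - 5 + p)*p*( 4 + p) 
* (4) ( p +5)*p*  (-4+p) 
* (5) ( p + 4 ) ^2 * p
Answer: 1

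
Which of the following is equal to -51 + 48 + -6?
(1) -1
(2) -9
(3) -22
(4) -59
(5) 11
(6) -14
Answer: 2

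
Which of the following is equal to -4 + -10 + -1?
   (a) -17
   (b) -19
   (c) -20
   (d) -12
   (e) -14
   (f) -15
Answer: f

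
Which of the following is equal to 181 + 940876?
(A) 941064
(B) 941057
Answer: B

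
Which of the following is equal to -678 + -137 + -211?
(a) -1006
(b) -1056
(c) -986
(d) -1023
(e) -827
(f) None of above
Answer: f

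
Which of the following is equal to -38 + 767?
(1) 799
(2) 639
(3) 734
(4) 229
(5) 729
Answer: 5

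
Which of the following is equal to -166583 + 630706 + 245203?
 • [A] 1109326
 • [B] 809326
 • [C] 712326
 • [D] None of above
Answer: D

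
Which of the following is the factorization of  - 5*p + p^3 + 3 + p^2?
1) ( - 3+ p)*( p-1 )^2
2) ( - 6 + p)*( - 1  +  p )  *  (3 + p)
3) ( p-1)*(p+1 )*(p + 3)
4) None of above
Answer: 4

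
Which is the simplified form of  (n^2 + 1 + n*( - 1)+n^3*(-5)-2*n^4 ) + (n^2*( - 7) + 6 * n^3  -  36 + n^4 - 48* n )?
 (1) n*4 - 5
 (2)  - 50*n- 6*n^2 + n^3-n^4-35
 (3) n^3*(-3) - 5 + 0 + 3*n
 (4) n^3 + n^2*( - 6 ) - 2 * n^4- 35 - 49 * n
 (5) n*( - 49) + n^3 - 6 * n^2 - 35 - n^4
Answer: 5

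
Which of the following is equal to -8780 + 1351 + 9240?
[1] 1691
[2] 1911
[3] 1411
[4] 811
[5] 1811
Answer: 5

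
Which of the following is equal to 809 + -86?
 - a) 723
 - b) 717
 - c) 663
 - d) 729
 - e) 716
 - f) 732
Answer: a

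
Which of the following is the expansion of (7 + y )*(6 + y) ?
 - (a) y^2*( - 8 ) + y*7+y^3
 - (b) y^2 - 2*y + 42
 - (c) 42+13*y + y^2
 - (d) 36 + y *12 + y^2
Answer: c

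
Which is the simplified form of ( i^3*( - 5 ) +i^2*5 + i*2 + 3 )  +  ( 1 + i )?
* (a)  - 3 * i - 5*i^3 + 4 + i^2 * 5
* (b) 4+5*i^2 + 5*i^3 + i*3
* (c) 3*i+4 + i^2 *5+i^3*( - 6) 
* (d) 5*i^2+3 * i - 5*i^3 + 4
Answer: d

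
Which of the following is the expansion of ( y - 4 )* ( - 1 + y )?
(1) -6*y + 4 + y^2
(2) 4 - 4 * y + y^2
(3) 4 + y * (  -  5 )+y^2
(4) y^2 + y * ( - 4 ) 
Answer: 3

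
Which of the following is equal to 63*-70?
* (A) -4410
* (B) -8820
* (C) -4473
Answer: A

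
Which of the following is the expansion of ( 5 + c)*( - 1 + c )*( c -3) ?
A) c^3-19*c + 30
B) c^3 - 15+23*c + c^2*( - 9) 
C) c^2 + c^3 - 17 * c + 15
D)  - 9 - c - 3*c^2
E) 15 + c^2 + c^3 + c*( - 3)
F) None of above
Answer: C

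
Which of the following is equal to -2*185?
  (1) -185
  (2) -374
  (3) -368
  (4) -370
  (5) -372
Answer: 4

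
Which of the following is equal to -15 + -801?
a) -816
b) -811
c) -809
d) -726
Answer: a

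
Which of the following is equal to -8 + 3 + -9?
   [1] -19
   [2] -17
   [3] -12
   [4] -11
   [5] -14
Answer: 5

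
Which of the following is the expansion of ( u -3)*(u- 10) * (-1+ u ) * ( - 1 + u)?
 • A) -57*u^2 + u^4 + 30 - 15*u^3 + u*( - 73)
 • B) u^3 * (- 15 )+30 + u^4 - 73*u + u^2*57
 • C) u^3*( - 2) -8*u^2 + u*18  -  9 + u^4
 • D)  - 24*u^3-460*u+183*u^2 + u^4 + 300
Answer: B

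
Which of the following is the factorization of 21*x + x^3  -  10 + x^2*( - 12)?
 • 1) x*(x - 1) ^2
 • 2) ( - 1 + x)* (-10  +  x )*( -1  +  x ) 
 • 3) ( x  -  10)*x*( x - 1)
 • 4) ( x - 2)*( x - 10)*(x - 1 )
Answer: 2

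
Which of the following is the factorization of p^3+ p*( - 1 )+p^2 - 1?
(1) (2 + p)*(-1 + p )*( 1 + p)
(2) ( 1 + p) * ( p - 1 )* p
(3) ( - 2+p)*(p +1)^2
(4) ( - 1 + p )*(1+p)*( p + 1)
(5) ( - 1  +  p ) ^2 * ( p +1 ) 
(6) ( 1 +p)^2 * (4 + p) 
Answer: 4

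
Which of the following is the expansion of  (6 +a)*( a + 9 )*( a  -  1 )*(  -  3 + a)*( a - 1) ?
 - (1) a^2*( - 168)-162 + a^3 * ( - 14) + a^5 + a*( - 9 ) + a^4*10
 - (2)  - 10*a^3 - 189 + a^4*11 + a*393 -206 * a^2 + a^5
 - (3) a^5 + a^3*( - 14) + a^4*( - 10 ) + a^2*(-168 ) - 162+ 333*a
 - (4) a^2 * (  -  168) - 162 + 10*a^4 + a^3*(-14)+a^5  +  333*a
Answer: 4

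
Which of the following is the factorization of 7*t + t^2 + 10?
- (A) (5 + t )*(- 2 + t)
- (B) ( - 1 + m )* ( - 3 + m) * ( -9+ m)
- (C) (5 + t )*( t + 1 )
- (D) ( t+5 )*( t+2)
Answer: D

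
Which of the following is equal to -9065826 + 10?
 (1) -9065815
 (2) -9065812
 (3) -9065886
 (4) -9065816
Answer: 4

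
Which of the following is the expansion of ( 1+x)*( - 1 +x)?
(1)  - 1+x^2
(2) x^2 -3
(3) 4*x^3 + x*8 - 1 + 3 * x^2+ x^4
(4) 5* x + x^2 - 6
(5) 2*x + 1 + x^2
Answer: 1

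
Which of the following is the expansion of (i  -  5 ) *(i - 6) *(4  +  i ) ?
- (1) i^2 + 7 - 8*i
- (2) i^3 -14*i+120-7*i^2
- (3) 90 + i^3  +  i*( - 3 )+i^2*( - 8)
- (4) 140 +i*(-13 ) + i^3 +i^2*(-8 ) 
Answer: 2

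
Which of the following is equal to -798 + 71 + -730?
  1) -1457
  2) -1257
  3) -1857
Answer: 1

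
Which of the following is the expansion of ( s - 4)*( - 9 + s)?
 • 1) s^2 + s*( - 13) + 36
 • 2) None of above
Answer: 1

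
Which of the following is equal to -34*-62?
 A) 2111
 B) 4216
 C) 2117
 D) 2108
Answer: D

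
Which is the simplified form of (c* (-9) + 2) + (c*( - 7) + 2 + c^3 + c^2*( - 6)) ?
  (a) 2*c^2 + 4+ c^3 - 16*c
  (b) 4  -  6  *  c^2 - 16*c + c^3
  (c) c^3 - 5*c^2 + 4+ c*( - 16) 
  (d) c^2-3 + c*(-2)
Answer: b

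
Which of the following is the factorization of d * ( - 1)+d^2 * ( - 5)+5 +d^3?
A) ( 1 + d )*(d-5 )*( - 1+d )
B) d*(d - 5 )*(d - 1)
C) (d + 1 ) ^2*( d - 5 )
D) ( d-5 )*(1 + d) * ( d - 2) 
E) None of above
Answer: A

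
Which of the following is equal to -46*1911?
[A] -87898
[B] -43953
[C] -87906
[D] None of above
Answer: C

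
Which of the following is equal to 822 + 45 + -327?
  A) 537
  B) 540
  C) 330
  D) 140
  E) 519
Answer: B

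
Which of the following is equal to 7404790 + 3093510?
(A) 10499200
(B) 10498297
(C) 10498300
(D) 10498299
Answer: C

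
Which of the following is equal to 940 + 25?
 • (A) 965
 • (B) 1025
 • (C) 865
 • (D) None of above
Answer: A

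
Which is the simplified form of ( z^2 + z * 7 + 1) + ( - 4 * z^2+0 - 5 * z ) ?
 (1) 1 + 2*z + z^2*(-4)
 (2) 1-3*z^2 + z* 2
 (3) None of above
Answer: 2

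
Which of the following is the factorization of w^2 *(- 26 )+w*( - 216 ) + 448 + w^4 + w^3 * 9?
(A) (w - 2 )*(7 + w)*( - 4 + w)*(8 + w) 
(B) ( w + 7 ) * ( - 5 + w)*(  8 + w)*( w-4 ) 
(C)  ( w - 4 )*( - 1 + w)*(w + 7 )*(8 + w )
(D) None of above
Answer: A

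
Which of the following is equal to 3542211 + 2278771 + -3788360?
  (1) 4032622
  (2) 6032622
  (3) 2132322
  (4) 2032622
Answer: 4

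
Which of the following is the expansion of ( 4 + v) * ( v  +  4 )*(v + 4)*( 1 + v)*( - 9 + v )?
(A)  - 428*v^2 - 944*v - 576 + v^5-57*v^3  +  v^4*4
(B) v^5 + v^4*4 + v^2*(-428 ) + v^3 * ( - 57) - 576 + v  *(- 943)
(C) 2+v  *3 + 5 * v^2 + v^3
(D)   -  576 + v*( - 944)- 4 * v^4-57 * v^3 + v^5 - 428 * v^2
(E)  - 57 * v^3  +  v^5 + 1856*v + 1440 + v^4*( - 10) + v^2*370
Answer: A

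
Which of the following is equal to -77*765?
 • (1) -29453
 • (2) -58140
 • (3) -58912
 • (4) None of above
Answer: 4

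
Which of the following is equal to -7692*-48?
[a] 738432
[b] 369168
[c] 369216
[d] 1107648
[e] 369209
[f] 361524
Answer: c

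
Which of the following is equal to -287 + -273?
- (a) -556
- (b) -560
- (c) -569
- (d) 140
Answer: b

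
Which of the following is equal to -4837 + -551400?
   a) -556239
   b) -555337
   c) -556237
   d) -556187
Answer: c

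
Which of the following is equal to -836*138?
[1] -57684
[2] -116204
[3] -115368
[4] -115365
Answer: 3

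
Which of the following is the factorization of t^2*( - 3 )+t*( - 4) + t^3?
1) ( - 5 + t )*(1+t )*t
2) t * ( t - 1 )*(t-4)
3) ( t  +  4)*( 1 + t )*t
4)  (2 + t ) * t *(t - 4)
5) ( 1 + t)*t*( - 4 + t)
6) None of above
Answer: 5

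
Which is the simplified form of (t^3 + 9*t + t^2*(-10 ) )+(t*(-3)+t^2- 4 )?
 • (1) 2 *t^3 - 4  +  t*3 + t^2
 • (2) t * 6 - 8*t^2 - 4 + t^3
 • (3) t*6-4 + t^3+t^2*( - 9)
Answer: 3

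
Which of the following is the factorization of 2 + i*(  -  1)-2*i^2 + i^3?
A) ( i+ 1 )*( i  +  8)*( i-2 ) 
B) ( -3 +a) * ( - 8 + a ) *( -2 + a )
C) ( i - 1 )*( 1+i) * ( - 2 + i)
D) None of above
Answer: C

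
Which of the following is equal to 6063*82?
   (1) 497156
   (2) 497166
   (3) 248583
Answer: 2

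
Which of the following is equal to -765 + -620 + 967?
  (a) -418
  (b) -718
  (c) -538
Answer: a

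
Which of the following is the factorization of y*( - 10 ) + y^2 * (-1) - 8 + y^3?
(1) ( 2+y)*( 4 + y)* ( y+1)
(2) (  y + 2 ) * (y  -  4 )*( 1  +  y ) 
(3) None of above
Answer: 2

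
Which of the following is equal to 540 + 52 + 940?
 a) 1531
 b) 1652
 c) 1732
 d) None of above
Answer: d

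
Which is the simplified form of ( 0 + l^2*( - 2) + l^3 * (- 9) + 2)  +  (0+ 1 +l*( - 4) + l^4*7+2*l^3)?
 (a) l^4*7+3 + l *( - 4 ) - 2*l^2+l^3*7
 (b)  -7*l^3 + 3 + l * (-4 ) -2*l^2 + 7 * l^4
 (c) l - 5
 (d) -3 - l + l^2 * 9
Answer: b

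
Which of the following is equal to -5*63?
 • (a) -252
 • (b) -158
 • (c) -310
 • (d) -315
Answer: d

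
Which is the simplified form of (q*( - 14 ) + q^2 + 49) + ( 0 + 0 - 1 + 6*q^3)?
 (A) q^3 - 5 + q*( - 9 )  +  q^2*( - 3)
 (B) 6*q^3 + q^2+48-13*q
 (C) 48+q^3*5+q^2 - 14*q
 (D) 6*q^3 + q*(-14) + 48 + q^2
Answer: D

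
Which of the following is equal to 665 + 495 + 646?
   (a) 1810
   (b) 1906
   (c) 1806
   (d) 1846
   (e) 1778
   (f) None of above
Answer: c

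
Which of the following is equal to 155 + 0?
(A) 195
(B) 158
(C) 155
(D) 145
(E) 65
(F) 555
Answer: C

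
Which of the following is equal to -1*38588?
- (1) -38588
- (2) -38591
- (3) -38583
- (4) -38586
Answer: 1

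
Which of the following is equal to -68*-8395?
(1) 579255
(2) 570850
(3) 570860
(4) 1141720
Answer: 3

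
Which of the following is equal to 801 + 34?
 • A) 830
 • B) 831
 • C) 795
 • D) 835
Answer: D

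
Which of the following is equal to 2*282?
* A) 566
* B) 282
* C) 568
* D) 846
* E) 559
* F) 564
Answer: F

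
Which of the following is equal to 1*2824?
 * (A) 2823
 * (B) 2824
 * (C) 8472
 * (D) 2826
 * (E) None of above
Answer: B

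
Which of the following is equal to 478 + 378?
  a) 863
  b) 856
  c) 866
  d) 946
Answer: b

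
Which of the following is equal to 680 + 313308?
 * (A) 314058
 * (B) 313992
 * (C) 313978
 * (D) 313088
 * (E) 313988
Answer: E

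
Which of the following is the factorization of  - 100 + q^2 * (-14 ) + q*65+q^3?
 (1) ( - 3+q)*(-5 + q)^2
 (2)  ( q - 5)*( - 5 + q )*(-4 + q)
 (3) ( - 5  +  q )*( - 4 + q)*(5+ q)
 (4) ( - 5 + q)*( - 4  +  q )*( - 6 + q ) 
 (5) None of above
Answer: 2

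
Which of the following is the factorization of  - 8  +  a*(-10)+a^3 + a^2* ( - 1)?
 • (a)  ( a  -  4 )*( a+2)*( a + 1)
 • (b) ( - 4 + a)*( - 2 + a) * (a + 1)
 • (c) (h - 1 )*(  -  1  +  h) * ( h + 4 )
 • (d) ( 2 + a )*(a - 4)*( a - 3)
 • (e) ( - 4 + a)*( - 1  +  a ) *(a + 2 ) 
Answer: a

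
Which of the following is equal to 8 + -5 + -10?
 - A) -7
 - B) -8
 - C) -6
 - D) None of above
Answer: A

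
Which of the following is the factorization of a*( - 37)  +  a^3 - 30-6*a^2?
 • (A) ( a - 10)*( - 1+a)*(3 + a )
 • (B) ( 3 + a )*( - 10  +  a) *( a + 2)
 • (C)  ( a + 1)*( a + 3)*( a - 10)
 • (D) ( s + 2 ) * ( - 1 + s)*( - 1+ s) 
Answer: C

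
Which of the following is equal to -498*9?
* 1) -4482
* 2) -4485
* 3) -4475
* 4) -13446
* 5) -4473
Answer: 1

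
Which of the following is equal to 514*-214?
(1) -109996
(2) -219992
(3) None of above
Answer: 1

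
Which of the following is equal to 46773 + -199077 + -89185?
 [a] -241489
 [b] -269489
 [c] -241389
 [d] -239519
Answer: a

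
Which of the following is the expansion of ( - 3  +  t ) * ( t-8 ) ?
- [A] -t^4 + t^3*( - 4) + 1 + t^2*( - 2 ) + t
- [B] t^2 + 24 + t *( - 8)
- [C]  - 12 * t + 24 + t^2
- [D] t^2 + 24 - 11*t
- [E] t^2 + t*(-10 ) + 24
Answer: D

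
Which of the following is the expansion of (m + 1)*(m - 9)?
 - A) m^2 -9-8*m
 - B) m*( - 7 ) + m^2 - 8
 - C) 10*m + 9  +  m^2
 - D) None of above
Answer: A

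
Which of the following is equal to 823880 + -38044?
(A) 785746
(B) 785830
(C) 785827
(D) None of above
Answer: D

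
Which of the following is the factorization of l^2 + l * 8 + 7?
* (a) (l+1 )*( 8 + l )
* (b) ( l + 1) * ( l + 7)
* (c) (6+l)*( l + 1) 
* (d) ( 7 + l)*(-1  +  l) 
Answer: b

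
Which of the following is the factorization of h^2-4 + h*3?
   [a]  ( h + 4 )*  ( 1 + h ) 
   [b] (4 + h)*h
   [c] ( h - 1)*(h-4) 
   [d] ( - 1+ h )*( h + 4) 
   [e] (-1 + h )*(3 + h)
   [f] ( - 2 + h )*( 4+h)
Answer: d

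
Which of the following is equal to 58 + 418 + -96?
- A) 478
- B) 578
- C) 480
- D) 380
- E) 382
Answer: D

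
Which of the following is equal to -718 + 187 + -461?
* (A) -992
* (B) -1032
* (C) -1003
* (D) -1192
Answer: A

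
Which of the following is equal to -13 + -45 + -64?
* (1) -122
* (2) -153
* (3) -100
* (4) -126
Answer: 1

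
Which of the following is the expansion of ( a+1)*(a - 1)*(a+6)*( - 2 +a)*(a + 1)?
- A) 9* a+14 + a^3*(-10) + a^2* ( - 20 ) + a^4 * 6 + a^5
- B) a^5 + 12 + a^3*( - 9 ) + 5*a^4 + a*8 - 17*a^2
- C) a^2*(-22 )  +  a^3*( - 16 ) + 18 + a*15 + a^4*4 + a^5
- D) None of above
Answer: B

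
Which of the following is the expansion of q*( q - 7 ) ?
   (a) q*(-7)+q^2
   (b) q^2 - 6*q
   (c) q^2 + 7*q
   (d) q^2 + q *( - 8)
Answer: a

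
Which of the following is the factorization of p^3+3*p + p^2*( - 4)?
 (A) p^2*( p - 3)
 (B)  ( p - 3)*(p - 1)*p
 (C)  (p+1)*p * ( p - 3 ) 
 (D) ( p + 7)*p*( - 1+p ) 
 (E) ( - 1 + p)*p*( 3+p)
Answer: B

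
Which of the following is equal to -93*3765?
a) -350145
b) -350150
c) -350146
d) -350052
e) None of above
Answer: a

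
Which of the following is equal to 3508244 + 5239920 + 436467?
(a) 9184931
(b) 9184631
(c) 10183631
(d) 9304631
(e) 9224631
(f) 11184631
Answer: b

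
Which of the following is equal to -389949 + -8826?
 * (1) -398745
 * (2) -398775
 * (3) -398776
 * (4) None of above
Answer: 2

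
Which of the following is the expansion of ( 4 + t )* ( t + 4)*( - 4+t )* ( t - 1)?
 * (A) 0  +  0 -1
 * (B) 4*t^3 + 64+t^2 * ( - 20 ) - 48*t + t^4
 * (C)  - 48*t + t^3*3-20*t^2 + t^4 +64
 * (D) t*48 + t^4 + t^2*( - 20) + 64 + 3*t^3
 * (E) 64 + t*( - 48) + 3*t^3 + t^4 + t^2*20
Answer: C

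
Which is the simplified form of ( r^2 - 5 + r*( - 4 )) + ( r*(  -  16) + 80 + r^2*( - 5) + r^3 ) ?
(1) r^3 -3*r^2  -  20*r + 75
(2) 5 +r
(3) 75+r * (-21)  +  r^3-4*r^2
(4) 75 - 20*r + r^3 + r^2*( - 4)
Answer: 4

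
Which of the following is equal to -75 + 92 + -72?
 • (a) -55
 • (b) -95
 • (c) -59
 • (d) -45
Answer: a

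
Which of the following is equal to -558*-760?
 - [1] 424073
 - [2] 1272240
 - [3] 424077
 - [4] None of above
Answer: 4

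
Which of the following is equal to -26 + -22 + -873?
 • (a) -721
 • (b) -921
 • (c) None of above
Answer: b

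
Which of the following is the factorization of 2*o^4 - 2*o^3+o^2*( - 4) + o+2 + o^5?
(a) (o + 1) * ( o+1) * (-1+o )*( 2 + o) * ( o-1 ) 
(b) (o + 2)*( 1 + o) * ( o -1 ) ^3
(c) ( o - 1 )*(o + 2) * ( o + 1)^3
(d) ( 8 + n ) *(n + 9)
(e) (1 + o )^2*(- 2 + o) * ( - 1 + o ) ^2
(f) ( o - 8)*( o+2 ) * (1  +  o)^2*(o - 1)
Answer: a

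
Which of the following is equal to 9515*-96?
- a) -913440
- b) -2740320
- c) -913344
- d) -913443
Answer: a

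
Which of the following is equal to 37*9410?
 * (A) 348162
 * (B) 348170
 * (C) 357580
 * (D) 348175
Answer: B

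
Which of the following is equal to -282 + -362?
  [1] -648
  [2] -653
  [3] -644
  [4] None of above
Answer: 3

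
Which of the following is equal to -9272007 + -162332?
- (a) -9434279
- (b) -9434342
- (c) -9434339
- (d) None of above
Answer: c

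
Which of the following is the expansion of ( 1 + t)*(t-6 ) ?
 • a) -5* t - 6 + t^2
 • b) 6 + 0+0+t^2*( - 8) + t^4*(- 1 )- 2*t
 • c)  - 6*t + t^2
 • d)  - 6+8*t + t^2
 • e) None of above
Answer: a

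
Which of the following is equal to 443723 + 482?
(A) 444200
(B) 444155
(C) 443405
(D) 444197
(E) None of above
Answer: E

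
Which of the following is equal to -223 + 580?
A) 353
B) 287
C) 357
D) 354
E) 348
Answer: C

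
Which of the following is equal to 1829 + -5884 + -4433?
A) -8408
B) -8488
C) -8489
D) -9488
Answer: B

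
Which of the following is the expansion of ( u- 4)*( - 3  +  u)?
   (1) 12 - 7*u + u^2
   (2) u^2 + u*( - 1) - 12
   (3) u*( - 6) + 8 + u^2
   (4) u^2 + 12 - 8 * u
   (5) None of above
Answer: 1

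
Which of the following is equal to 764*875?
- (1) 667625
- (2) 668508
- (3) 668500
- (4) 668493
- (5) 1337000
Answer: 3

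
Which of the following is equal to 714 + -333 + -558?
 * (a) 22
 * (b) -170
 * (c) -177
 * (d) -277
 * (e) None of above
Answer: c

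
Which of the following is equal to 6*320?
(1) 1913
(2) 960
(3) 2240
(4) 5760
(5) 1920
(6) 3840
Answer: 5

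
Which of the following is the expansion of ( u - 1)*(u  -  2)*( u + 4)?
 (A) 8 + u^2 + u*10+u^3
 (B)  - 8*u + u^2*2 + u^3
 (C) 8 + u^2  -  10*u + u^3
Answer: C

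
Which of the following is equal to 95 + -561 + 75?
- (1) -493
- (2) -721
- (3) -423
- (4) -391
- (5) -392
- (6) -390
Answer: 4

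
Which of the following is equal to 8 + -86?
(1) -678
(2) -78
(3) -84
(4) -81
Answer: 2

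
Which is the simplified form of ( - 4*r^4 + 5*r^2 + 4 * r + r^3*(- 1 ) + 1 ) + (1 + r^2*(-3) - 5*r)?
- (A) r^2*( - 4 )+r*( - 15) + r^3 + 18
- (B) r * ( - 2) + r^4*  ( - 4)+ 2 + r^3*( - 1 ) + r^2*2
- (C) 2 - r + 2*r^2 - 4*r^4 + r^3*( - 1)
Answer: C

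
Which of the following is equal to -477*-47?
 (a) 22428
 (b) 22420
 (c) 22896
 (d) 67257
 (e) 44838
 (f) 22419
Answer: f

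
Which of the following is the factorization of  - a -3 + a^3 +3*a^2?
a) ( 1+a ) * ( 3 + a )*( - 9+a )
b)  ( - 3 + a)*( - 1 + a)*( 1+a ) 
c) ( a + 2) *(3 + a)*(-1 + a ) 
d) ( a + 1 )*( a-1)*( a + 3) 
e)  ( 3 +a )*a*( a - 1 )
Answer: d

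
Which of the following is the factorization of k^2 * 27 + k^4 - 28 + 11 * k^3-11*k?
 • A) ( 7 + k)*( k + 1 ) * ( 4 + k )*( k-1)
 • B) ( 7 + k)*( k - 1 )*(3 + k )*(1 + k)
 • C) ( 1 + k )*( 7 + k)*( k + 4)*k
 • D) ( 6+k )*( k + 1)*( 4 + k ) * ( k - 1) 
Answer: A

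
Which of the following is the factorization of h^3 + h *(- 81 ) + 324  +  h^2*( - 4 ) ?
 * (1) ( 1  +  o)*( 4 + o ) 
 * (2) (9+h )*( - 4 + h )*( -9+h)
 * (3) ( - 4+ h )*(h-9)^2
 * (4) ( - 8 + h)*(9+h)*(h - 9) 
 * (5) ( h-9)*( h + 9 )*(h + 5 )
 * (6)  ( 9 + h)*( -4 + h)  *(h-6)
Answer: 2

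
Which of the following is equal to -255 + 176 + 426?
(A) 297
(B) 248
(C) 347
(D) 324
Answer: C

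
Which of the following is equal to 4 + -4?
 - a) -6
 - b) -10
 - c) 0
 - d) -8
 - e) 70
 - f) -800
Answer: c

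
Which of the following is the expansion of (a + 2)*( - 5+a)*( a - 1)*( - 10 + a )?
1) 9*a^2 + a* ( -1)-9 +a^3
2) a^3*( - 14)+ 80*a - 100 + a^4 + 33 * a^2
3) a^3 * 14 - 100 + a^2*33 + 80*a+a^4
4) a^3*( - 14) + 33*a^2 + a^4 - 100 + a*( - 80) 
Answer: 2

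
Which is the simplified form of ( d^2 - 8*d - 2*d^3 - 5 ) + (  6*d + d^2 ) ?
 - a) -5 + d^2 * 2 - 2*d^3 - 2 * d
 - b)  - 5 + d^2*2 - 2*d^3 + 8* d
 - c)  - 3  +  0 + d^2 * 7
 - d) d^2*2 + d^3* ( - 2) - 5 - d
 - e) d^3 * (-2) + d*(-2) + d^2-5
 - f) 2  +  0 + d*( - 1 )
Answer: a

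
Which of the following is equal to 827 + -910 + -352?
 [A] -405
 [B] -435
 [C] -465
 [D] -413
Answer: B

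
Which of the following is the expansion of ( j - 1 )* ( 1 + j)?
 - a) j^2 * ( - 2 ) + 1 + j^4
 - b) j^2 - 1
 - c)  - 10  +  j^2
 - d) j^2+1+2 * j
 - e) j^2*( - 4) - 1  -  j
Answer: b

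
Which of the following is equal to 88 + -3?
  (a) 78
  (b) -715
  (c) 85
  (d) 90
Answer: c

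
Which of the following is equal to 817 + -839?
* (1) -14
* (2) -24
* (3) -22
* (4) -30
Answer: 3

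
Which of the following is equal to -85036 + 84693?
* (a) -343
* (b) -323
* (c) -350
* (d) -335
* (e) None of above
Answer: a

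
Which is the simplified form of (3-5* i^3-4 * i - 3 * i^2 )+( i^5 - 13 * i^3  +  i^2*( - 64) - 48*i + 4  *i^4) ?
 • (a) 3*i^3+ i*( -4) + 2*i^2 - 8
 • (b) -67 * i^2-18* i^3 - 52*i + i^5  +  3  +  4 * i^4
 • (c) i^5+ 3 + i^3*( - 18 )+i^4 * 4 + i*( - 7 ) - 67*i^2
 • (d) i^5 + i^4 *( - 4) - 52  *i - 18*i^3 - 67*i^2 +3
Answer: b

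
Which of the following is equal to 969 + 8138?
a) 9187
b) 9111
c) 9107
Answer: c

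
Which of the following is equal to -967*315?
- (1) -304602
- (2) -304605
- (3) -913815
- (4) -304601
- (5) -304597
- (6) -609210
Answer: 2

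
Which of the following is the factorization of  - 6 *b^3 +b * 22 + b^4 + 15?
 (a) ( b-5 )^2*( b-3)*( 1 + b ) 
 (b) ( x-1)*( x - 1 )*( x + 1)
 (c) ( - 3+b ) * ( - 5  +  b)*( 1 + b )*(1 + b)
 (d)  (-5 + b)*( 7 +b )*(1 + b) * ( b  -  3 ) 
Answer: c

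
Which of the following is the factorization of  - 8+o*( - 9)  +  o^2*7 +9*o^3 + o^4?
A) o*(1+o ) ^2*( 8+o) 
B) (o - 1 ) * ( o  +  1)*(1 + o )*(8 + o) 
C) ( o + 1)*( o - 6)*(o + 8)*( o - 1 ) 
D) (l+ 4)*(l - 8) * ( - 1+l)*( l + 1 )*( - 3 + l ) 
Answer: B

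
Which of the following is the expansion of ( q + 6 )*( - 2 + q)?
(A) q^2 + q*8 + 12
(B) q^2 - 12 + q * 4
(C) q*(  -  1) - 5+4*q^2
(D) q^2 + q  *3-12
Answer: B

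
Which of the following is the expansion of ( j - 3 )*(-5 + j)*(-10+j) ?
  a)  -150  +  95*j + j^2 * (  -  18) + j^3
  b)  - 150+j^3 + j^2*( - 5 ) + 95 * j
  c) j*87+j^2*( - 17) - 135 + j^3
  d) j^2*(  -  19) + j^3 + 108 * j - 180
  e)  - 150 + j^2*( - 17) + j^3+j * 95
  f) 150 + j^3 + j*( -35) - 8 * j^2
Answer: a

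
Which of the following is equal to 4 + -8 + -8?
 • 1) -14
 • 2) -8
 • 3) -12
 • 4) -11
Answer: 3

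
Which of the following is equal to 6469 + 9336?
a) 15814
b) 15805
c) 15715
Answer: b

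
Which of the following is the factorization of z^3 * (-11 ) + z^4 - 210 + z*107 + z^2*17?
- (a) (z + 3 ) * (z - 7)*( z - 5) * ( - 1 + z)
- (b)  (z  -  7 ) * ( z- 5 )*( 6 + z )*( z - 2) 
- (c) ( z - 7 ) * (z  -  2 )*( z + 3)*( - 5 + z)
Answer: c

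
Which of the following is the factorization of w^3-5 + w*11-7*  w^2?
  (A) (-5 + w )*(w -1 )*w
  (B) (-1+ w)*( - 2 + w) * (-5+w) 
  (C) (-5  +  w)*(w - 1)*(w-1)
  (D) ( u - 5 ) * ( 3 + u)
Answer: C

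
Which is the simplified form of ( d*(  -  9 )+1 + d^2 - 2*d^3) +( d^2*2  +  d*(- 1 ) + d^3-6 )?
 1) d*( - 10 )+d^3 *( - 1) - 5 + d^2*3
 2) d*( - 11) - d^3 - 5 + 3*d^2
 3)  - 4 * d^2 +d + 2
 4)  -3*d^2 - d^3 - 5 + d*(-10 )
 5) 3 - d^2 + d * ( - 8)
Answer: 1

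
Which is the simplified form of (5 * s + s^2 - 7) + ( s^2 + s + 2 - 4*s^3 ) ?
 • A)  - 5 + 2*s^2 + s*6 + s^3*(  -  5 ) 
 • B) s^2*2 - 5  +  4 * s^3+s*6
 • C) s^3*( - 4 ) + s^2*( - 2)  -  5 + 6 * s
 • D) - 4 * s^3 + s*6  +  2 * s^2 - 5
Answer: D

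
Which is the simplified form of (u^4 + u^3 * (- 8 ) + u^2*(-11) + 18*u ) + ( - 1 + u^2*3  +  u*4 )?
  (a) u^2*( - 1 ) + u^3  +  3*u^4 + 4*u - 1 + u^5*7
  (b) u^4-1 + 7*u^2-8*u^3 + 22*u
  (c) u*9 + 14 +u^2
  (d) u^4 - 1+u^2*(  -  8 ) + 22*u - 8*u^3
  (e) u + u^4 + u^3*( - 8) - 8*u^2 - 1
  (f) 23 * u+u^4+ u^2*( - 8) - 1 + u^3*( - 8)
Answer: d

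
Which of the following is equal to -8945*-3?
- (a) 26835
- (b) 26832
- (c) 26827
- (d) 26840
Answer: a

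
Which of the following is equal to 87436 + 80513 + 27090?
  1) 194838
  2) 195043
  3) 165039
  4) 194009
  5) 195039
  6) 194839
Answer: 5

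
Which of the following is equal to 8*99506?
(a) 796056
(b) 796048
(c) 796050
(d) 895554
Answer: b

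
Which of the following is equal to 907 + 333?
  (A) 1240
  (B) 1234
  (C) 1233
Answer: A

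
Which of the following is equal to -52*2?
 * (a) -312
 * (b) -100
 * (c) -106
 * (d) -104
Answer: d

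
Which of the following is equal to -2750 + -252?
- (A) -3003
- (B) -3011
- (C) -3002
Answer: C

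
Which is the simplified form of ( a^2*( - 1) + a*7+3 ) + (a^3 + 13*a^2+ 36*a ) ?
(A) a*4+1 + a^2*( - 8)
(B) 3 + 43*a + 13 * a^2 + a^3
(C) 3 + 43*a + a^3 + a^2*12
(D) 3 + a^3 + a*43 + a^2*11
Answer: C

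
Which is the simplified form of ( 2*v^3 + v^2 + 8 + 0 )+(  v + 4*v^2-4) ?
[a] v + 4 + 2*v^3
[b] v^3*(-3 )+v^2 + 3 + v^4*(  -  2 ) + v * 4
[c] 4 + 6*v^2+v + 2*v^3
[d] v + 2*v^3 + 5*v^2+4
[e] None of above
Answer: d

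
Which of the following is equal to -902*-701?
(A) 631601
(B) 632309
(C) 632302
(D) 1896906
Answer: C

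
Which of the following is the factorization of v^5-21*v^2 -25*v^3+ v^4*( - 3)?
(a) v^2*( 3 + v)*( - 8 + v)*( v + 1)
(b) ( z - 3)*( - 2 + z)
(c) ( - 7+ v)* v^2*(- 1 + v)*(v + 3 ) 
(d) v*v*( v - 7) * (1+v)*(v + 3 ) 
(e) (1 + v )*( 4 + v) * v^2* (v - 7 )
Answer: d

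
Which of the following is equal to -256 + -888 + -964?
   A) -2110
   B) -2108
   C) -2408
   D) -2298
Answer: B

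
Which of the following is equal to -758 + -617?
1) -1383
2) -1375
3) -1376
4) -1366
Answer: 2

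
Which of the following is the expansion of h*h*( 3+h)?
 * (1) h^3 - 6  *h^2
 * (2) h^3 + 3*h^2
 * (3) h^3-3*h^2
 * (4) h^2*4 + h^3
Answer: 2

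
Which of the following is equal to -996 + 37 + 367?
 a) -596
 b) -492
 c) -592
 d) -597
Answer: c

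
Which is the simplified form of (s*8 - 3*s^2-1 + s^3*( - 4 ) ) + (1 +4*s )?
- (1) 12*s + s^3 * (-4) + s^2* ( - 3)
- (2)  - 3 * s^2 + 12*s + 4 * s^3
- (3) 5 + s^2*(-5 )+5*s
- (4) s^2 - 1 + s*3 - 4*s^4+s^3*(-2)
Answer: 1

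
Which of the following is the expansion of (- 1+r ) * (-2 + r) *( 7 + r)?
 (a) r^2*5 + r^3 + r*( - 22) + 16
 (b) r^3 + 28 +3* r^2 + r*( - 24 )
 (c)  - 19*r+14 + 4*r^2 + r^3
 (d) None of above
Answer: c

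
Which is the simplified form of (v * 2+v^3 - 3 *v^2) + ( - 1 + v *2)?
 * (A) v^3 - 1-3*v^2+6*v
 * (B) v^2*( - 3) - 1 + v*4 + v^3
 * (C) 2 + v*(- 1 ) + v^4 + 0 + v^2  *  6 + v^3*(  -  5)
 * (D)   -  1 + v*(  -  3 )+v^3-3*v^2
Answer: B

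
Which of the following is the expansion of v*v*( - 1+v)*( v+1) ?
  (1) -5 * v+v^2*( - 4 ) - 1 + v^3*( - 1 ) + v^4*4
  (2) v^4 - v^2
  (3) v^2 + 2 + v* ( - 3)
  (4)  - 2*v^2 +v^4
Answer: 2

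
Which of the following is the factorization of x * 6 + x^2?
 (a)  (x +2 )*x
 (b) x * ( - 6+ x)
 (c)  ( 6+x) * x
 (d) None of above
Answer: c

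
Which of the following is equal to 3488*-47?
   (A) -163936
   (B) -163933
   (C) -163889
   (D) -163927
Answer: A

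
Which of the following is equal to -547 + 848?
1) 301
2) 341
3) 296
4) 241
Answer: 1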